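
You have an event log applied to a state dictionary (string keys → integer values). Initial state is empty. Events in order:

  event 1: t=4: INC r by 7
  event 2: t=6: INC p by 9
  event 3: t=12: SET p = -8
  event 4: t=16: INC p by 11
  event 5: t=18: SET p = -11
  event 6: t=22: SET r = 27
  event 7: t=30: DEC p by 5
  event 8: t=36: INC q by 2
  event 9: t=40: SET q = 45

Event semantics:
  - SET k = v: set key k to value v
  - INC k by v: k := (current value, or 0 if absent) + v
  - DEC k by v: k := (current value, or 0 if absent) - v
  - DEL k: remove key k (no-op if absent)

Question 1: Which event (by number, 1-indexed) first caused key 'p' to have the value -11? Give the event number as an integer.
Looking for first event where p becomes -11:
  event 2: p = 9
  event 3: p = -8
  event 4: p = 3
  event 5: p 3 -> -11  <-- first match

Answer: 5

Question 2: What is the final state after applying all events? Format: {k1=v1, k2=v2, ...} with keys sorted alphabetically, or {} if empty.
  after event 1 (t=4: INC r by 7): {r=7}
  after event 2 (t=6: INC p by 9): {p=9, r=7}
  after event 3 (t=12: SET p = -8): {p=-8, r=7}
  after event 4 (t=16: INC p by 11): {p=3, r=7}
  after event 5 (t=18: SET p = -11): {p=-11, r=7}
  after event 6 (t=22: SET r = 27): {p=-11, r=27}
  after event 7 (t=30: DEC p by 5): {p=-16, r=27}
  after event 8 (t=36: INC q by 2): {p=-16, q=2, r=27}
  after event 9 (t=40: SET q = 45): {p=-16, q=45, r=27}

Answer: {p=-16, q=45, r=27}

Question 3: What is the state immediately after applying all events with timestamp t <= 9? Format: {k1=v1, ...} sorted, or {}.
Apply events with t <= 9 (2 events):
  after event 1 (t=4: INC r by 7): {r=7}
  after event 2 (t=6: INC p by 9): {p=9, r=7}

Answer: {p=9, r=7}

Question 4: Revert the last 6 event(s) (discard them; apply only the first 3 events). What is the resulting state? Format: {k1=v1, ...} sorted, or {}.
Keep first 3 events (discard last 6):
  after event 1 (t=4: INC r by 7): {r=7}
  after event 2 (t=6: INC p by 9): {p=9, r=7}
  after event 3 (t=12: SET p = -8): {p=-8, r=7}

Answer: {p=-8, r=7}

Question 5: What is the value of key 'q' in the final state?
Answer: 45

Derivation:
Track key 'q' through all 9 events:
  event 1 (t=4: INC r by 7): q unchanged
  event 2 (t=6: INC p by 9): q unchanged
  event 3 (t=12: SET p = -8): q unchanged
  event 4 (t=16: INC p by 11): q unchanged
  event 5 (t=18: SET p = -11): q unchanged
  event 6 (t=22: SET r = 27): q unchanged
  event 7 (t=30: DEC p by 5): q unchanged
  event 8 (t=36: INC q by 2): q (absent) -> 2
  event 9 (t=40: SET q = 45): q 2 -> 45
Final: q = 45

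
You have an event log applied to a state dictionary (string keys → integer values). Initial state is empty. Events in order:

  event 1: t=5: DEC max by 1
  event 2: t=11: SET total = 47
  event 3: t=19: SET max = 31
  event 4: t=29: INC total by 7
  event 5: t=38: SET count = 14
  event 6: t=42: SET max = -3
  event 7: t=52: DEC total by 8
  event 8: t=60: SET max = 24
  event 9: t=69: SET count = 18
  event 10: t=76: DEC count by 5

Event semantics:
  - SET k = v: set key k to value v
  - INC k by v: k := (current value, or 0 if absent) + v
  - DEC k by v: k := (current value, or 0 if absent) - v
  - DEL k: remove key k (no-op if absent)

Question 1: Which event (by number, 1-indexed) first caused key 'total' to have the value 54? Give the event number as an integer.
Answer: 4

Derivation:
Looking for first event where total becomes 54:
  event 2: total = 47
  event 3: total = 47
  event 4: total 47 -> 54  <-- first match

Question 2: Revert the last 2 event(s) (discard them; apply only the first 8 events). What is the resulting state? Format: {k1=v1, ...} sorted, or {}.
Answer: {count=14, max=24, total=46}

Derivation:
Keep first 8 events (discard last 2):
  after event 1 (t=5: DEC max by 1): {max=-1}
  after event 2 (t=11: SET total = 47): {max=-1, total=47}
  after event 3 (t=19: SET max = 31): {max=31, total=47}
  after event 4 (t=29: INC total by 7): {max=31, total=54}
  after event 5 (t=38: SET count = 14): {count=14, max=31, total=54}
  after event 6 (t=42: SET max = -3): {count=14, max=-3, total=54}
  after event 7 (t=52: DEC total by 8): {count=14, max=-3, total=46}
  after event 8 (t=60: SET max = 24): {count=14, max=24, total=46}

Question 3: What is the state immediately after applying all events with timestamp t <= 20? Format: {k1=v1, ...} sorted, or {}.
Answer: {max=31, total=47}

Derivation:
Apply events with t <= 20 (3 events):
  after event 1 (t=5: DEC max by 1): {max=-1}
  after event 2 (t=11: SET total = 47): {max=-1, total=47}
  after event 3 (t=19: SET max = 31): {max=31, total=47}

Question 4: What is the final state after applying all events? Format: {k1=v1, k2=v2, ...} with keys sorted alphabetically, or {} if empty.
  after event 1 (t=5: DEC max by 1): {max=-1}
  after event 2 (t=11: SET total = 47): {max=-1, total=47}
  after event 3 (t=19: SET max = 31): {max=31, total=47}
  after event 4 (t=29: INC total by 7): {max=31, total=54}
  after event 5 (t=38: SET count = 14): {count=14, max=31, total=54}
  after event 6 (t=42: SET max = -3): {count=14, max=-3, total=54}
  after event 7 (t=52: DEC total by 8): {count=14, max=-3, total=46}
  after event 8 (t=60: SET max = 24): {count=14, max=24, total=46}
  after event 9 (t=69: SET count = 18): {count=18, max=24, total=46}
  after event 10 (t=76: DEC count by 5): {count=13, max=24, total=46}

Answer: {count=13, max=24, total=46}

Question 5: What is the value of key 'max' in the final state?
Answer: 24

Derivation:
Track key 'max' through all 10 events:
  event 1 (t=5: DEC max by 1): max (absent) -> -1
  event 2 (t=11: SET total = 47): max unchanged
  event 3 (t=19: SET max = 31): max -1 -> 31
  event 4 (t=29: INC total by 7): max unchanged
  event 5 (t=38: SET count = 14): max unchanged
  event 6 (t=42: SET max = -3): max 31 -> -3
  event 7 (t=52: DEC total by 8): max unchanged
  event 8 (t=60: SET max = 24): max -3 -> 24
  event 9 (t=69: SET count = 18): max unchanged
  event 10 (t=76: DEC count by 5): max unchanged
Final: max = 24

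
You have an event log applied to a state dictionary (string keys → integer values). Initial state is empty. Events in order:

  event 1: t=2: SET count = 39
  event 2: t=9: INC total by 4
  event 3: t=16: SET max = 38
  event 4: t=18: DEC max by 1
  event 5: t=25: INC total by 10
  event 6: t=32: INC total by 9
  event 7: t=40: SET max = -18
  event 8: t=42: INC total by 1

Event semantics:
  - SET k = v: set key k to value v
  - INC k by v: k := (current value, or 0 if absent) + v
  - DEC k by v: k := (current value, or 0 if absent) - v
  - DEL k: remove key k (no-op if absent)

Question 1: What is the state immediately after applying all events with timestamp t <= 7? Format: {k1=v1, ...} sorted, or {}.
Apply events with t <= 7 (1 events):
  after event 1 (t=2: SET count = 39): {count=39}

Answer: {count=39}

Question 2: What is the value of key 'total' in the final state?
Answer: 24

Derivation:
Track key 'total' through all 8 events:
  event 1 (t=2: SET count = 39): total unchanged
  event 2 (t=9: INC total by 4): total (absent) -> 4
  event 3 (t=16: SET max = 38): total unchanged
  event 4 (t=18: DEC max by 1): total unchanged
  event 5 (t=25: INC total by 10): total 4 -> 14
  event 6 (t=32: INC total by 9): total 14 -> 23
  event 7 (t=40: SET max = -18): total unchanged
  event 8 (t=42: INC total by 1): total 23 -> 24
Final: total = 24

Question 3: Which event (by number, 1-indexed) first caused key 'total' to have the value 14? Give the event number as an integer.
Answer: 5

Derivation:
Looking for first event where total becomes 14:
  event 2: total = 4
  event 3: total = 4
  event 4: total = 4
  event 5: total 4 -> 14  <-- first match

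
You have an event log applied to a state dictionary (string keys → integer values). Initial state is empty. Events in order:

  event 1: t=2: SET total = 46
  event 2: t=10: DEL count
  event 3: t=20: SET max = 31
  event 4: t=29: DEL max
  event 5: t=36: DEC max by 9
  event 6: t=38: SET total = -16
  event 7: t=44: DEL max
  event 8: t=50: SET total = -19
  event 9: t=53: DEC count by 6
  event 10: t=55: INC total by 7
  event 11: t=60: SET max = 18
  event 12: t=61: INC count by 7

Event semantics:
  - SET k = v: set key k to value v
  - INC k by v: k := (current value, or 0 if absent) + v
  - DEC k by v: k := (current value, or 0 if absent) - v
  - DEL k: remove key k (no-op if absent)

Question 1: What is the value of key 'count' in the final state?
Answer: 1

Derivation:
Track key 'count' through all 12 events:
  event 1 (t=2: SET total = 46): count unchanged
  event 2 (t=10: DEL count): count (absent) -> (absent)
  event 3 (t=20: SET max = 31): count unchanged
  event 4 (t=29: DEL max): count unchanged
  event 5 (t=36: DEC max by 9): count unchanged
  event 6 (t=38: SET total = -16): count unchanged
  event 7 (t=44: DEL max): count unchanged
  event 8 (t=50: SET total = -19): count unchanged
  event 9 (t=53: DEC count by 6): count (absent) -> -6
  event 10 (t=55: INC total by 7): count unchanged
  event 11 (t=60: SET max = 18): count unchanged
  event 12 (t=61: INC count by 7): count -6 -> 1
Final: count = 1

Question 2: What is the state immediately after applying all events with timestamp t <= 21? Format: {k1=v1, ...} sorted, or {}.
Answer: {max=31, total=46}

Derivation:
Apply events with t <= 21 (3 events):
  after event 1 (t=2: SET total = 46): {total=46}
  after event 2 (t=10: DEL count): {total=46}
  after event 3 (t=20: SET max = 31): {max=31, total=46}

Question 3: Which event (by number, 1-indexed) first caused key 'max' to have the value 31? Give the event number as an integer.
Looking for first event where max becomes 31:
  event 3: max (absent) -> 31  <-- first match

Answer: 3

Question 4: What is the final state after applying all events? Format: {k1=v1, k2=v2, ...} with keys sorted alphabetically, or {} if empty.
  after event 1 (t=2: SET total = 46): {total=46}
  after event 2 (t=10: DEL count): {total=46}
  after event 3 (t=20: SET max = 31): {max=31, total=46}
  after event 4 (t=29: DEL max): {total=46}
  after event 5 (t=36: DEC max by 9): {max=-9, total=46}
  after event 6 (t=38: SET total = -16): {max=-9, total=-16}
  after event 7 (t=44: DEL max): {total=-16}
  after event 8 (t=50: SET total = -19): {total=-19}
  after event 9 (t=53: DEC count by 6): {count=-6, total=-19}
  after event 10 (t=55: INC total by 7): {count=-6, total=-12}
  after event 11 (t=60: SET max = 18): {count=-6, max=18, total=-12}
  after event 12 (t=61: INC count by 7): {count=1, max=18, total=-12}

Answer: {count=1, max=18, total=-12}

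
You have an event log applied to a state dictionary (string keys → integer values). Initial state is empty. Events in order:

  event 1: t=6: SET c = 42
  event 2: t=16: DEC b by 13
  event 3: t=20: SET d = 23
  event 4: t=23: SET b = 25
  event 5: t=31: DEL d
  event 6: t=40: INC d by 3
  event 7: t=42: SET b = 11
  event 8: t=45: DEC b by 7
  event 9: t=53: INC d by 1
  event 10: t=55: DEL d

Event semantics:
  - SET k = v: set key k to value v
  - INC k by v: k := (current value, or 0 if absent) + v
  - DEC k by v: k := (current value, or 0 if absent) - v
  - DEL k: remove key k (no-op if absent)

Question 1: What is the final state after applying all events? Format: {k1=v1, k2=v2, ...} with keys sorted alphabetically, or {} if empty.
Answer: {b=4, c=42}

Derivation:
  after event 1 (t=6: SET c = 42): {c=42}
  after event 2 (t=16: DEC b by 13): {b=-13, c=42}
  after event 3 (t=20: SET d = 23): {b=-13, c=42, d=23}
  after event 4 (t=23: SET b = 25): {b=25, c=42, d=23}
  after event 5 (t=31: DEL d): {b=25, c=42}
  after event 6 (t=40: INC d by 3): {b=25, c=42, d=3}
  after event 7 (t=42: SET b = 11): {b=11, c=42, d=3}
  after event 8 (t=45: DEC b by 7): {b=4, c=42, d=3}
  after event 9 (t=53: INC d by 1): {b=4, c=42, d=4}
  after event 10 (t=55: DEL d): {b=4, c=42}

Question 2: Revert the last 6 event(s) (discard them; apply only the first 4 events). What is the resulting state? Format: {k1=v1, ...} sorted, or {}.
Keep first 4 events (discard last 6):
  after event 1 (t=6: SET c = 42): {c=42}
  after event 2 (t=16: DEC b by 13): {b=-13, c=42}
  after event 3 (t=20: SET d = 23): {b=-13, c=42, d=23}
  after event 4 (t=23: SET b = 25): {b=25, c=42, d=23}

Answer: {b=25, c=42, d=23}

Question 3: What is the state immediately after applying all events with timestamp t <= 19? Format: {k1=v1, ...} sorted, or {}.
Apply events with t <= 19 (2 events):
  after event 1 (t=6: SET c = 42): {c=42}
  after event 2 (t=16: DEC b by 13): {b=-13, c=42}

Answer: {b=-13, c=42}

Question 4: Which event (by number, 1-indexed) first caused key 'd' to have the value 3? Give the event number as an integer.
Answer: 6

Derivation:
Looking for first event where d becomes 3:
  event 3: d = 23
  event 4: d = 23
  event 5: d = (absent)
  event 6: d (absent) -> 3  <-- first match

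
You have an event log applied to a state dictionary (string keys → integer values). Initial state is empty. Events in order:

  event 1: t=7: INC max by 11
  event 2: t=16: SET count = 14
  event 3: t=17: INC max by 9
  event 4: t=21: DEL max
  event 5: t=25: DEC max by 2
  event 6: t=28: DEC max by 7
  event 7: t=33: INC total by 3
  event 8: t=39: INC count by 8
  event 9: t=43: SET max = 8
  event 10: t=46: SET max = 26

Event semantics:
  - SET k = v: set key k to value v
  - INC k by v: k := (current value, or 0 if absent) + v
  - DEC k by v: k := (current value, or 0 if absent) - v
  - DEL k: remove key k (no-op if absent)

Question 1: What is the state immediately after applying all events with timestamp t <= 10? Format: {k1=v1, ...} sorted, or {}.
Answer: {max=11}

Derivation:
Apply events with t <= 10 (1 events):
  after event 1 (t=7: INC max by 11): {max=11}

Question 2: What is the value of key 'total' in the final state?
Track key 'total' through all 10 events:
  event 1 (t=7: INC max by 11): total unchanged
  event 2 (t=16: SET count = 14): total unchanged
  event 3 (t=17: INC max by 9): total unchanged
  event 4 (t=21: DEL max): total unchanged
  event 5 (t=25: DEC max by 2): total unchanged
  event 6 (t=28: DEC max by 7): total unchanged
  event 7 (t=33: INC total by 3): total (absent) -> 3
  event 8 (t=39: INC count by 8): total unchanged
  event 9 (t=43: SET max = 8): total unchanged
  event 10 (t=46: SET max = 26): total unchanged
Final: total = 3

Answer: 3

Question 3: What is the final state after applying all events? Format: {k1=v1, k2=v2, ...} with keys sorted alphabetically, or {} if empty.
Answer: {count=22, max=26, total=3}

Derivation:
  after event 1 (t=7: INC max by 11): {max=11}
  after event 2 (t=16: SET count = 14): {count=14, max=11}
  after event 3 (t=17: INC max by 9): {count=14, max=20}
  after event 4 (t=21: DEL max): {count=14}
  after event 5 (t=25: DEC max by 2): {count=14, max=-2}
  after event 6 (t=28: DEC max by 7): {count=14, max=-9}
  after event 7 (t=33: INC total by 3): {count=14, max=-9, total=3}
  after event 8 (t=39: INC count by 8): {count=22, max=-9, total=3}
  after event 9 (t=43: SET max = 8): {count=22, max=8, total=3}
  after event 10 (t=46: SET max = 26): {count=22, max=26, total=3}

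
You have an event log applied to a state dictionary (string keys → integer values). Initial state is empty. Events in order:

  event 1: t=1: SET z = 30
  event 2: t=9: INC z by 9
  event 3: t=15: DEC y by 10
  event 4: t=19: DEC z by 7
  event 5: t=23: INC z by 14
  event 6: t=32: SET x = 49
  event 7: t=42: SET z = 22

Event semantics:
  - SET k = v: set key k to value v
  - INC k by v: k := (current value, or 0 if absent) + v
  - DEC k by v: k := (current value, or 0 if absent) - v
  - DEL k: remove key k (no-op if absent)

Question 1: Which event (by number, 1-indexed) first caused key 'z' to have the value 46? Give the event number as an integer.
Answer: 5

Derivation:
Looking for first event where z becomes 46:
  event 1: z = 30
  event 2: z = 39
  event 3: z = 39
  event 4: z = 32
  event 5: z 32 -> 46  <-- first match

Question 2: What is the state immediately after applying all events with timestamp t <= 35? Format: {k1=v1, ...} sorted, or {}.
Answer: {x=49, y=-10, z=46}

Derivation:
Apply events with t <= 35 (6 events):
  after event 1 (t=1: SET z = 30): {z=30}
  after event 2 (t=9: INC z by 9): {z=39}
  after event 3 (t=15: DEC y by 10): {y=-10, z=39}
  after event 4 (t=19: DEC z by 7): {y=-10, z=32}
  after event 5 (t=23: INC z by 14): {y=-10, z=46}
  after event 6 (t=32: SET x = 49): {x=49, y=-10, z=46}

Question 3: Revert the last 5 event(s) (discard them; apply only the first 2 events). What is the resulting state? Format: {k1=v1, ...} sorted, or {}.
Answer: {z=39}

Derivation:
Keep first 2 events (discard last 5):
  after event 1 (t=1: SET z = 30): {z=30}
  after event 2 (t=9: INC z by 9): {z=39}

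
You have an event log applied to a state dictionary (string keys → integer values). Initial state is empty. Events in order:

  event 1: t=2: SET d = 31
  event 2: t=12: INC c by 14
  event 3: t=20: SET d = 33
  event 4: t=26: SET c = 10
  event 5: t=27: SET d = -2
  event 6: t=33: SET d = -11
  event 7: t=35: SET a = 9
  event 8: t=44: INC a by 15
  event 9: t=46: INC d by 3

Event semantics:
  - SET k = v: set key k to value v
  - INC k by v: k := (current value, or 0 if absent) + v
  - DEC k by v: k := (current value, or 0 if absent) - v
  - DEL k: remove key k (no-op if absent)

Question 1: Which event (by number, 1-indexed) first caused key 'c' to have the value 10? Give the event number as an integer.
Answer: 4

Derivation:
Looking for first event where c becomes 10:
  event 2: c = 14
  event 3: c = 14
  event 4: c 14 -> 10  <-- first match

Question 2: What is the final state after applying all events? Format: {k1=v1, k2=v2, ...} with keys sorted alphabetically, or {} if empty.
Answer: {a=24, c=10, d=-8}

Derivation:
  after event 1 (t=2: SET d = 31): {d=31}
  after event 2 (t=12: INC c by 14): {c=14, d=31}
  after event 3 (t=20: SET d = 33): {c=14, d=33}
  after event 4 (t=26: SET c = 10): {c=10, d=33}
  after event 5 (t=27: SET d = -2): {c=10, d=-2}
  after event 6 (t=33: SET d = -11): {c=10, d=-11}
  after event 7 (t=35: SET a = 9): {a=9, c=10, d=-11}
  after event 8 (t=44: INC a by 15): {a=24, c=10, d=-11}
  after event 9 (t=46: INC d by 3): {a=24, c=10, d=-8}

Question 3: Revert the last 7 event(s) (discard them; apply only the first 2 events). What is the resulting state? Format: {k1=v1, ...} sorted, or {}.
Answer: {c=14, d=31}

Derivation:
Keep first 2 events (discard last 7):
  after event 1 (t=2: SET d = 31): {d=31}
  after event 2 (t=12: INC c by 14): {c=14, d=31}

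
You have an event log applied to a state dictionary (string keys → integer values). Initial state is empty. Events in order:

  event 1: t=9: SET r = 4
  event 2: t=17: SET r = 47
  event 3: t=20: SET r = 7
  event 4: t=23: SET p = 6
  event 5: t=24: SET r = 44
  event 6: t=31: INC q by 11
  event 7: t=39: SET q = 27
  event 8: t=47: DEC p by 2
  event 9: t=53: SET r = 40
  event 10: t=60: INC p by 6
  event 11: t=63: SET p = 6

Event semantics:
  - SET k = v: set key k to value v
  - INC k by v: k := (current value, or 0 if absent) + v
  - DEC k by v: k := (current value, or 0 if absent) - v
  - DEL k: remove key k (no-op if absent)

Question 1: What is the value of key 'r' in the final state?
Track key 'r' through all 11 events:
  event 1 (t=9: SET r = 4): r (absent) -> 4
  event 2 (t=17: SET r = 47): r 4 -> 47
  event 3 (t=20: SET r = 7): r 47 -> 7
  event 4 (t=23: SET p = 6): r unchanged
  event 5 (t=24: SET r = 44): r 7 -> 44
  event 6 (t=31: INC q by 11): r unchanged
  event 7 (t=39: SET q = 27): r unchanged
  event 8 (t=47: DEC p by 2): r unchanged
  event 9 (t=53: SET r = 40): r 44 -> 40
  event 10 (t=60: INC p by 6): r unchanged
  event 11 (t=63: SET p = 6): r unchanged
Final: r = 40

Answer: 40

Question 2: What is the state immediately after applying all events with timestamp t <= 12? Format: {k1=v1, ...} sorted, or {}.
Apply events with t <= 12 (1 events):
  after event 1 (t=9: SET r = 4): {r=4}

Answer: {r=4}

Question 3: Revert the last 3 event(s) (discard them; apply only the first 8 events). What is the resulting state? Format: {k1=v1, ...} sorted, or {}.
Answer: {p=4, q=27, r=44}

Derivation:
Keep first 8 events (discard last 3):
  after event 1 (t=9: SET r = 4): {r=4}
  after event 2 (t=17: SET r = 47): {r=47}
  after event 3 (t=20: SET r = 7): {r=7}
  after event 4 (t=23: SET p = 6): {p=6, r=7}
  after event 5 (t=24: SET r = 44): {p=6, r=44}
  after event 6 (t=31: INC q by 11): {p=6, q=11, r=44}
  after event 7 (t=39: SET q = 27): {p=6, q=27, r=44}
  after event 8 (t=47: DEC p by 2): {p=4, q=27, r=44}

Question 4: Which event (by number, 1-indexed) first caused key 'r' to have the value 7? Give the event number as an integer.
Looking for first event where r becomes 7:
  event 1: r = 4
  event 2: r = 47
  event 3: r 47 -> 7  <-- first match

Answer: 3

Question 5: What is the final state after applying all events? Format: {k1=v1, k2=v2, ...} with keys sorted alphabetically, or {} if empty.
  after event 1 (t=9: SET r = 4): {r=4}
  after event 2 (t=17: SET r = 47): {r=47}
  after event 3 (t=20: SET r = 7): {r=7}
  after event 4 (t=23: SET p = 6): {p=6, r=7}
  after event 5 (t=24: SET r = 44): {p=6, r=44}
  after event 6 (t=31: INC q by 11): {p=6, q=11, r=44}
  after event 7 (t=39: SET q = 27): {p=6, q=27, r=44}
  after event 8 (t=47: DEC p by 2): {p=4, q=27, r=44}
  after event 9 (t=53: SET r = 40): {p=4, q=27, r=40}
  after event 10 (t=60: INC p by 6): {p=10, q=27, r=40}
  after event 11 (t=63: SET p = 6): {p=6, q=27, r=40}

Answer: {p=6, q=27, r=40}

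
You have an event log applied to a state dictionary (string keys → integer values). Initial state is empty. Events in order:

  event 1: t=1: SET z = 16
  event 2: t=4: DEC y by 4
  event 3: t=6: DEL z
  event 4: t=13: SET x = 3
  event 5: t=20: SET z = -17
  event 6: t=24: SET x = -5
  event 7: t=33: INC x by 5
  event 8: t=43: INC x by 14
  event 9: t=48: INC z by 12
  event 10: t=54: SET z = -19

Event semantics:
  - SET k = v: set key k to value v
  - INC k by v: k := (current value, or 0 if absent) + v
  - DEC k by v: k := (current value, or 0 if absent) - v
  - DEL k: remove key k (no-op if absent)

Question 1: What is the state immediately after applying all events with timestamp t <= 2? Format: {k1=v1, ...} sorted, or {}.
Answer: {z=16}

Derivation:
Apply events with t <= 2 (1 events):
  after event 1 (t=1: SET z = 16): {z=16}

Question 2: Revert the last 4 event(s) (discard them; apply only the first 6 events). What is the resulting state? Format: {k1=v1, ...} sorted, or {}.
Keep first 6 events (discard last 4):
  after event 1 (t=1: SET z = 16): {z=16}
  after event 2 (t=4: DEC y by 4): {y=-4, z=16}
  after event 3 (t=6: DEL z): {y=-4}
  after event 4 (t=13: SET x = 3): {x=3, y=-4}
  after event 5 (t=20: SET z = -17): {x=3, y=-4, z=-17}
  after event 6 (t=24: SET x = -5): {x=-5, y=-4, z=-17}

Answer: {x=-5, y=-4, z=-17}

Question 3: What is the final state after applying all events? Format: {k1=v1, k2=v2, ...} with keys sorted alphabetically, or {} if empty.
  after event 1 (t=1: SET z = 16): {z=16}
  after event 2 (t=4: DEC y by 4): {y=-4, z=16}
  after event 3 (t=6: DEL z): {y=-4}
  after event 4 (t=13: SET x = 3): {x=3, y=-4}
  after event 5 (t=20: SET z = -17): {x=3, y=-4, z=-17}
  after event 6 (t=24: SET x = -5): {x=-5, y=-4, z=-17}
  after event 7 (t=33: INC x by 5): {x=0, y=-4, z=-17}
  after event 8 (t=43: INC x by 14): {x=14, y=-4, z=-17}
  after event 9 (t=48: INC z by 12): {x=14, y=-4, z=-5}
  after event 10 (t=54: SET z = -19): {x=14, y=-4, z=-19}

Answer: {x=14, y=-4, z=-19}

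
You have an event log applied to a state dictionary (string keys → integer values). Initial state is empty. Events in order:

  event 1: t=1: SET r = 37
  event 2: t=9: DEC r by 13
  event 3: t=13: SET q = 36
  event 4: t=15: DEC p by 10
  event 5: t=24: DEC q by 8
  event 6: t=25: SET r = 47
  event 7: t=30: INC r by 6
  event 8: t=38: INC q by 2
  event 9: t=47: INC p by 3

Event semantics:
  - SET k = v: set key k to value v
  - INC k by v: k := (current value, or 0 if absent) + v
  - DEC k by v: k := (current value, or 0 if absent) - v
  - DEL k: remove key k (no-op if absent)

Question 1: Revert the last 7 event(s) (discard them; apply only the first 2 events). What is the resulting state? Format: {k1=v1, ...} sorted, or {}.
Keep first 2 events (discard last 7):
  after event 1 (t=1: SET r = 37): {r=37}
  after event 2 (t=9: DEC r by 13): {r=24}

Answer: {r=24}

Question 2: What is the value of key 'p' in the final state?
Answer: -7

Derivation:
Track key 'p' through all 9 events:
  event 1 (t=1: SET r = 37): p unchanged
  event 2 (t=9: DEC r by 13): p unchanged
  event 3 (t=13: SET q = 36): p unchanged
  event 4 (t=15: DEC p by 10): p (absent) -> -10
  event 5 (t=24: DEC q by 8): p unchanged
  event 6 (t=25: SET r = 47): p unchanged
  event 7 (t=30: INC r by 6): p unchanged
  event 8 (t=38: INC q by 2): p unchanged
  event 9 (t=47: INC p by 3): p -10 -> -7
Final: p = -7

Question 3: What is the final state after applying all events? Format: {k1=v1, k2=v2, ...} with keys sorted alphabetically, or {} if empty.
  after event 1 (t=1: SET r = 37): {r=37}
  after event 2 (t=9: DEC r by 13): {r=24}
  after event 3 (t=13: SET q = 36): {q=36, r=24}
  after event 4 (t=15: DEC p by 10): {p=-10, q=36, r=24}
  after event 5 (t=24: DEC q by 8): {p=-10, q=28, r=24}
  after event 6 (t=25: SET r = 47): {p=-10, q=28, r=47}
  after event 7 (t=30: INC r by 6): {p=-10, q=28, r=53}
  after event 8 (t=38: INC q by 2): {p=-10, q=30, r=53}
  after event 9 (t=47: INC p by 3): {p=-7, q=30, r=53}

Answer: {p=-7, q=30, r=53}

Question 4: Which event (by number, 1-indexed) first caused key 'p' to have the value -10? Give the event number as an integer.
Looking for first event where p becomes -10:
  event 4: p (absent) -> -10  <-- first match

Answer: 4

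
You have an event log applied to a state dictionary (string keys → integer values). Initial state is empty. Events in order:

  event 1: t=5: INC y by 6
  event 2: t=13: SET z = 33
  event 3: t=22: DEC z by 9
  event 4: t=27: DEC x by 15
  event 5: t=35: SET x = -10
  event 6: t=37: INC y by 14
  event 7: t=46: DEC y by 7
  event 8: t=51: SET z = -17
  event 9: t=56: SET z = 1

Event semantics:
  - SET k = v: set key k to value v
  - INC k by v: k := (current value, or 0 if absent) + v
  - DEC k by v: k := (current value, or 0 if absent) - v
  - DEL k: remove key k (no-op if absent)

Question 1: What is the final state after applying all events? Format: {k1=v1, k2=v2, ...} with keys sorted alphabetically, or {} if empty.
  after event 1 (t=5: INC y by 6): {y=6}
  after event 2 (t=13: SET z = 33): {y=6, z=33}
  after event 3 (t=22: DEC z by 9): {y=6, z=24}
  after event 4 (t=27: DEC x by 15): {x=-15, y=6, z=24}
  after event 5 (t=35: SET x = -10): {x=-10, y=6, z=24}
  after event 6 (t=37: INC y by 14): {x=-10, y=20, z=24}
  after event 7 (t=46: DEC y by 7): {x=-10, y=13, z=24}
  after event 8 (t=51: SET z = -17): {x=-10, y=13, z=-17}
  after event 9 (t=56: SET z = 1): {x=-10, y=13, z=1}

Answer: {x=-10, y=13, z=1}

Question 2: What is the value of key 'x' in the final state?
Answer: -10

Derivation:
Track key 'x' through all 9 events:
  event 1 (t=5: INC y by 6): x unchanged
  event 2 (t=13: SET z = 33): x unchanged
  event 3 (t=22: DEC z by 9): x unchanged
  event 4 (t=27: DEC x by 15): x (absent) -> -15
  event 5 (t=35: SET x = -10): x -15 -> -10
  event 6 (t=37: INC y by 14): x unchanged
  event 7 (t=46: DEC y by 7): x unchanged
  event 8 (t=51: SET z = -17): x unchanged
  event 9 (t=56: SET z = 1): x unchanged
Final: x = -10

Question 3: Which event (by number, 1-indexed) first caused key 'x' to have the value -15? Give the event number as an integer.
Looking for first event where x becomes -15:
  event 4: x (absent) -> -15  <-- first match

Answer: 4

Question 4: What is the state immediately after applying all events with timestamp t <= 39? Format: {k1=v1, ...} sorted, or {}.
Answer: {x=-10, y=20, z=24}

Derivation:
Apply events with t <= 39 (6 events):
  after event 1 (t=5: INC y by 6): {y=6}
  after event 2 (t=13: SET z = 33): {y=6, z=33}
  after event 3 (t=22: DEC z by 9): {y=6, z=24}
  after event 4 (t=27: DEC x by 15): {x=-15, y=6, z=24}
  after event 5 (t=35: SET x = -10): {x=-10, y=6, z=24}
  after event 6 (t=37: INC y by 14): {x=-10, y=20, z=24}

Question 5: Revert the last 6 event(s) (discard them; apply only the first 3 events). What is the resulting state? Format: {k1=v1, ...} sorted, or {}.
Answer: {y=6, z=24}

Derivation:
Keep first 3 events (discard last 6):
  after event 1 (t=5: INC y by 6): {y=6}
  after event 2 (t=13: SET z = 33): {y=6, z=33}
  after event 3 (t=22: DEC z by 9): {y=6, z=24}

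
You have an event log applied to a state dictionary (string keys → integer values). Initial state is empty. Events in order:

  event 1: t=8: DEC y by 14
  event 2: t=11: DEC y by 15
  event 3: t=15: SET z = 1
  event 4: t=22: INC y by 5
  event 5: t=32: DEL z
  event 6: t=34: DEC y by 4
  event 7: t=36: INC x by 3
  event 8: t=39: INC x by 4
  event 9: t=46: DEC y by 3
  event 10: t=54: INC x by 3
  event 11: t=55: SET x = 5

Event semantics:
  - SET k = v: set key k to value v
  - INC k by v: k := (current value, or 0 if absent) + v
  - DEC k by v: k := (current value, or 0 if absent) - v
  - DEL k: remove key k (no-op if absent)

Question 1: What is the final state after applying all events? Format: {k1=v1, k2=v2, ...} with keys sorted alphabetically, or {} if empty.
Answer: {x=5, y=-31}

Derivation:
  after event 1 (t=8: DEC y by 14): {y=-14}
  after event 2 (t=11: DEC y by 15): {y=-29}
  after event 3 (t=15: SET z = 1): {y=-29, z=1}
  after event 4 (t=22: INC y by 5): {y=-24, z=1}
  after event 5 (t=32: DEL z): {y=-24}
  after event 6 (t=34: DEC y by 4): {y=-28}
  after event 7 (t=36: INC x by 3): {x=3, y=-28}
  after event 8 (t=39: INC x by 4): {x=7, y=-28}
  after event 9 (t=46: DEC y by 3): {x=7, y=-31}
  after event 10 (t=54: INC x by 3): {x=10, y=-31}
  after event 11 (t=55: SET x = 5): {x=5, y=-31}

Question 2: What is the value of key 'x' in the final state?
Track key 'x' through all 11 events:
  event 1 (t=8: DEC y by 14): x unchanged
  event 2 (t=11: DEC y by 15): x unchanged
  event 3 (t=15: SET z = 1): x unchanged
  event 4 (t=22: INC y by 5): x unchanged
  event 5 (t=32: DEL z): x unchanged
  event 6 (t=34: DEC y by 4): x unchanged
  event 7 (t=36: INC x by 3): x (absent) -> 3
  event 8 (t=39: INC x by 4): x 3 -> 7
  event 9 (t=46: DEC y by 3): x unchanged
  event 10 (t=54: INC x by 3): x 7 -> 10
  event 11 (t=55: SET x = 5): x 10 -> 5
Final: x = 5

Answer: 5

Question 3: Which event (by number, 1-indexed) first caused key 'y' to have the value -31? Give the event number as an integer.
Looking for first event where y becomes -31:
  event 1: y = -14
  event 2: y = -29
  event 3: y = -29
  event 4: y = -24
  event 5: y = -24
  event 6: y = -28
  event 7: y = -28
  event 8: y = -28
  event 9: y -28 -> -31  <-- first match

Answer: 9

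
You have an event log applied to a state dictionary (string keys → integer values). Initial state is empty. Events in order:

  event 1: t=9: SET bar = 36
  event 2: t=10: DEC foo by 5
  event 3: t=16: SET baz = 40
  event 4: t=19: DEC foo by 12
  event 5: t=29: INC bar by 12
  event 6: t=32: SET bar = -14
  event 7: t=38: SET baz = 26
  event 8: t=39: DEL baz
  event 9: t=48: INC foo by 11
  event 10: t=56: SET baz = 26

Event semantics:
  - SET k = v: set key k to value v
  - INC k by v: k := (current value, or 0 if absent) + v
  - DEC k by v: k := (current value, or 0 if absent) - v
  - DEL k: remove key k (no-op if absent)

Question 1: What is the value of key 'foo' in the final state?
Track key 'foo' through all 10 events:
  event 1 (t=9: SET bar = 36): foo unchanged
  event 2 (t=10: DEC foo by 5): foo (absent) -> -5
  event 3 (t=16: SET baz = 40): foo unchanged
  event 4 (t=19: DEC foo by 12): foo -5 -> -17
  event 5 (t=29: INC bar by 12): foo unchanged
  event 6 (t=32: SET bar = -14): foo unchanged
  event 7 (t=38: SET baz = 26): foo unchanged
  event 8 (t=39: DEL baz): foo unchanged
  event 9 (t=48: INC foo by 11): foo -17 -> -6
  event 10 (t=56: SET baz = 26): foo unchanged
Final: foo = -6

Answer: -6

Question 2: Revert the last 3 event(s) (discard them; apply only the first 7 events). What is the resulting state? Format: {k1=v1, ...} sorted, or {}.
Keep first 7 events (discard last 3):
  after event 1 (t=9: SET bar = 36): {bar=36}
  after event 2 (t=10: DEC foo by 5): {bar=36, foo=-5}
  after event 3 (t=16: SET baz = 40): {bar=36, baz=40, foo=-5}
  after event 4 (t=19: DEC foo by 12): {bar=36, baz=40, foo=-17}
  after event 5 (t=29: INC bar by 12): {bar=48, baz=40, foo=-17}
  after event 6 (t=32: SET bar = -14): {bar=-14, baz=40, foo=-17}
  after event 7 (t=38: SET baz = 26): {bar=-14, baz=26, foo=-17}

Answer: {bar=-14, baz=26, foo=-17}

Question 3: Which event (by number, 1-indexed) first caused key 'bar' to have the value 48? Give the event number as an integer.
Looking for first event where bar becomes 48:
  event 1: bar = 36
  event 2: bar = 36
  event 3: bar = 36
  event 4: bar = 36
  event 5: bar 36 -> 48  <-- first match

Answer: 5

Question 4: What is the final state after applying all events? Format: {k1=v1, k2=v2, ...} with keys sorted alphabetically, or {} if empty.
  after event 1 (t=9: SET bar = 36): {bar=36}
  after event 2 (t=10: DEC foo by 5): {bar=36, foo=-5}
  after event 3 (t=16: SET baz = 40): {bar=36, baz=40, foo=-5}
  after event 4 (t=19: DEC foo by 12): {bar=36, baz=40, foo=-17}
  after event 5 (t=29: INC bar by 12): {bar=48, baz=40, foo=-17}
  after event 6 (t=32: SET bar = -14): {bar=-14, baz=40, foo=-17}
  after event 7 (t=38: SET baz = 26): {bar=-14, baz=26, foo=-17}
  after event 8 (t=39: DEL baz): {bar=-14, foo=-17}
  after event 9 (t=48: INC foo by 11): {bar=-14, foo=-6}
  after event 10 (t=56: SET baz = 26): {bar=-14, baz=26, foo=-6}

Answer: {bar=-14, baz=26, foo=-6}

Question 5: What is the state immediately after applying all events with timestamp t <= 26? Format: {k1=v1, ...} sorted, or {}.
Answer: {bar=36, baz=40, foo=-17}

Derivation:
Apply events with t <= 26 (4 events):
  after event 1 (t=9: SET bar = 36): {bar=36}
  after event 2 (t=10: DEC foo by 5): {bar=36, foo=-5}
  after event 3 (t=16: SET baz = 40): {bar=36, baz=40, foo=-5}
  after event 4 (t=19: DEC foo by 12): {bar=36, baz=40, foo=-17}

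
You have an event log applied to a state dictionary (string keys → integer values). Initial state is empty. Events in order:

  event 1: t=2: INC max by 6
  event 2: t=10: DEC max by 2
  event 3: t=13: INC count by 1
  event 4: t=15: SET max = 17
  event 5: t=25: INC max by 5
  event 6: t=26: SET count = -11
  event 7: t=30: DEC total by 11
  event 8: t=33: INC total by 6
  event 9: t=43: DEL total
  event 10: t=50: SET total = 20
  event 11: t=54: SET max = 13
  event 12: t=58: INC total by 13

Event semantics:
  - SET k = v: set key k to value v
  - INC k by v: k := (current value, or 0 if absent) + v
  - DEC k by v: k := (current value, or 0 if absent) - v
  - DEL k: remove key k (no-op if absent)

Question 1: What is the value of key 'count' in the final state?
Answer: -11

Derivation:
Track key 'count' through all 12 events:
  event 1 (t=2: INC max by 6): count unchanged
  event 2 (t=10: DEC max by 2): count unchanged
  event 3 (t=13: INC count by 1): count (absent) -> 1
  event 4 (t=15: SET max = 17): count unchanged
  event 5 (t=25: INC max by 5): count unchanged
  event 6 (t=26: SET count = -11): count 1 -> -11
  event 7 (t=30: DEC total by 11): count unchanged
  event 8 (t=33: INC total by 6): count unchanged
  event 9 (t=43: DEL total): count unchanged
  event 10 (t=50: SET total = 20): count unchanged
  event 11 (t=54: SET max = 13): count unchanged
  event 12 (t=58: INC total by 13): count unchanged
Final: count = -11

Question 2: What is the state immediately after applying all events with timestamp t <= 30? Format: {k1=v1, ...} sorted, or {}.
Apply events with t <= 30 (7 events):
  after event 1 (t=2: INC max by 6): {max=6}
  after event 2 (t=10: DEC max by 2): {max=4}
  after event 3 (t=13: INC count by 1): {count=1, max=4}
  after event 4 (t=15: SET max = 17): {count=1, max=17}
  after event 5 (t=25: INC max by 5): {count=1, max=22}
  after event 6 (t=26: SET count = -11): {count=-11, max=22}
  after event 7 (t=30: DEC total by 11): {count=-11, max=22, total=-11}

Answer: {count=-11, max=22, total=-11}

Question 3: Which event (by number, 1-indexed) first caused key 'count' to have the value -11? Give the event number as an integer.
Answer: 6

Derivation:
Looking for first event where count becomes -11:
  event 3: count = 1
  event 4: count = 1
  event 5: count = 1
  event 6: count 1 -> -11  <-- first match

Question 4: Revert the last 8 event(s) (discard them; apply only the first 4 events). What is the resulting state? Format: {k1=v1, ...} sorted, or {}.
Keep first 4 events (discard last 8):
  after event 1 (t=2: INC max by 6): {max=6}
  after event 2 (t=10: DEC max by 2): {max=4}
  after event 3 (t=13: INC count by 1): {count=1, max=4}
  after event 4 (t=15: SET max = 17): {count=1, max=17}

Answer: {count=1, max=17}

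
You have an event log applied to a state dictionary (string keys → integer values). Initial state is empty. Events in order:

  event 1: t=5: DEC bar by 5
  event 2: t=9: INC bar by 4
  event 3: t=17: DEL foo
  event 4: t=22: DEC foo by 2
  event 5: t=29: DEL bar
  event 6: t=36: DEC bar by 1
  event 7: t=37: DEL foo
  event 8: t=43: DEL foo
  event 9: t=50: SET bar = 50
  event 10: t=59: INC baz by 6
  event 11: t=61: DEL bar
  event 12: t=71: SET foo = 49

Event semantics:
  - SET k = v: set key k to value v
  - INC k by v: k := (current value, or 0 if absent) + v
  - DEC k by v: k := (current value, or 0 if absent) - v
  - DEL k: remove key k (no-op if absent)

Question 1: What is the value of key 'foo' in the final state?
Track key 'foo' through all 12 events:
  event 1 (t=5: DEC bar by 5): foo unchanged
  event 2 (t=9: INC bar by 4): foo unchanged
  event 3 (t=17: DEL foo): foo (absent) -> (absent)
  event 4 (t=22: DEC foo by 2): foo (absent) -> -2
  event 5 (t=29: DEL bar): foo unchanged
  event 6 (t=36: DEC bar by 1): foo unchanged
  event 7 (t=37: DEL foo): foo -2 -> (absent)
  event 8 (t=43: DEL foo): foo (absent) -> (absent)
  event 9 (t=50: SET bar = 50): foo unchanged
  event 10 (t=59: INC baz by 6): foo unchanged
  event 11 (t=61: DEL bar): foo unchanged
  event 12 (t=71: SET foo = 49): foo (absent) -> 49
Final: foo = 49

Answer: 49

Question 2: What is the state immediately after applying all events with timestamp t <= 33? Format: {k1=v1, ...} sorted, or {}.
Answer: {foo=-2}

Derivation:
Apply events with t <= 33 (5 events):
  after event 1 (t=5: DEC bar by 5): {bar=-5}
  after event 2 (t=9: INC bar by 4): {bar=-1}
  after event 3 (t=17: DEL foo): {bar=-1}
  after event 4 (t=22: DEC foo by 2): {bar=-1, foo=-2}
  after event 5 (t=29: DEL bar): {foo=-2}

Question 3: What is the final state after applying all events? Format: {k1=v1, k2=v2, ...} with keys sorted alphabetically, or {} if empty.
  after event 1 (t=5: DEC bar by 5): {bar=-5}
  after event 2 (t=9: INC bar by 4): {bar=-1}
  after event 3 (t=17: DEL foo): {bar=-1}
  after event 4 (t=22: DEC foo by 2): {bar=-1, foo=-2}
  after event 5 (t=29: DEL bar): {foo=-2}
  after event 6 (t=36: DEC bar by 1): {bar=-1, foo=-2}
  after event 7 (t=37: DEL foo): {bar=-1}
  after event 8 (t=43: DEL foo): {bar=-1}
  after event 9 (t=50: SET bar = 50): {bar=50}
  after event 10 (t=59: INC baz by 6): {bar=50, baz=6}
  after event 11 (t=61: DEL bar): {baz=6}
  after event 12 (t=71: SET foo = 49): {baz=6, foo=49}

Answer: {baz=6, foo=49}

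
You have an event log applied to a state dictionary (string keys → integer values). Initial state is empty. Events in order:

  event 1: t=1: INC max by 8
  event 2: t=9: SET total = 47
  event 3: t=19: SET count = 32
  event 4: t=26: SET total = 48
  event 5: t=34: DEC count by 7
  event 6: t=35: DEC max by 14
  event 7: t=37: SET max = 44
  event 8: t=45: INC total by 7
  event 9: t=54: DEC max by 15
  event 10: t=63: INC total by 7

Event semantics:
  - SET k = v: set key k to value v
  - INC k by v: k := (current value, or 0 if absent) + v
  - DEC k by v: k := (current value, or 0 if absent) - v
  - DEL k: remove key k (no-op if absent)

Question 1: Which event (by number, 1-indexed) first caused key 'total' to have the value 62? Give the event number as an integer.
Looking for first event where total becomes 62:
  event 2: total = 47
  event 3: total = 47
  event 4: total = 48
  event 5: total = 48
  event 6: total = 48
  event 7: total = 48
  event 8: total = 55
  event 9: total = 55
  event 10: total 55 -> 62  <-- first match

Answer: 10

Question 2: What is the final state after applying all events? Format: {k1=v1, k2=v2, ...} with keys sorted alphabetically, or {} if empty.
  after event 1 (t=1: INC max by 8): {max=8}
  after event 2 (t=9: SET total = 47): {max=8, total=47}
  after event 3 (t=19: SET count = 32): {count=32, max=8, total=47}
  after event 4 (t=26: SET total = 48): {count=32, max=8, total=48}
  after event 5 (t=34: DEC count by 7): {count=25, max=8, total=48}
  after event 6 (t=35: DEC max by 14): {count=25, max=-6, total=48}
  after event 7 (t=37: SET max = 44): {count=25, max=44, total=48}
  after event 8 (t=45: INC total by 7): {count=25, max=44, total=55}
  after event 9 (t=54: DEC max by 15): {count=25, max=29, total=55}
  after event 10 (t=63: INC total by 7): {count=25, max=29, total=62}

Answer: {count=25, max=29, total=62}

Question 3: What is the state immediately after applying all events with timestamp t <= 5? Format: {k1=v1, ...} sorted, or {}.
Apply events with t <= 5 (1 events):
  after event 1 (t=1: INC max by 8): {max=8}

Answer: {max=8}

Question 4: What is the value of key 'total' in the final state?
Answer: 62

Derivation:
Track key 'total' through all 10 events:
  event 1 (t=1: INC max by 8): total unchanged
  event 2 (t=9: SET total = 47): total (absent) -> 47
  event 3 (t=19: SET count = 32): total unchanged
  event 4 (t=26: SET total = 48): total 47 -> 48
  event 5 (t=34: DEC count by 7): total unchanged
  event 6 (t=35: DEC max by 14): total unchanged
  event 7 (t=37: SET max = 44): total unchanged
  event 8 (t=45: INC total by 7): total 48 -> 55
  event 9 (t=54: DEC max by 15): total unchanged
  event 10 (t=63: INC total by 7): total 55 -> 62
Final: total = 62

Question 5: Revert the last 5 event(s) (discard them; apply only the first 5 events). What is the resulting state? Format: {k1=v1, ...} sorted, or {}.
Answer: {count=25, max=8, total=48}

Derivation:
Keep first 5 events (discard last 5):
  after event 1 (t=1: INC max by 8): {max=8}
  after event 2 (t=9: SET total = 47): {max=8, total=47}
  after event 3 (t=19: SET count = 32): {count=32, max=8, total=47}
  after event 4 (t=26: SET total = 48): {count=32, max=8, total=48}
  after event 5 (t=34: DEC count by 7): {count=25, max=8, total=48}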